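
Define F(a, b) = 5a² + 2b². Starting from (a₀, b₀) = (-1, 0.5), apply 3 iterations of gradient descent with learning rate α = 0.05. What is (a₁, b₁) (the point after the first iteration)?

∇F = (10a, 4b)
Step 1: at (-1, 0.5), ∇F = (-10, 2) → (-1, 0.5) − 0.05·(-10, 2) = (-0.5, 0.4)

(-0.5, 0.4)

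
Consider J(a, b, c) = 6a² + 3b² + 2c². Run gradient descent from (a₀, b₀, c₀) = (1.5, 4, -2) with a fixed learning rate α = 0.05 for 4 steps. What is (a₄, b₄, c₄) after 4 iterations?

(0.0384, 0.9604, -0.8192)

∇J = (12a, 6b, 4c)
(a₁, b₁, c₁) = (1.5, 4, -2) − 0.05·(18, 24, -8) = (0.6, 2.8, -1.6)
(a₂, b₂, c₂) = (0.6, 2.8, -1.6) − 0.05·(7.2, 16.8, -6.4) = (0.24, 1.96, -1.28)
(a₃, b₃, c₃) = (0.24, 1.96, -1.28) − 0.05·(2.88, 11.76, -5.12) = (0.096, 1.372, -1.024)
(a₄, b₄, c₄) = (0.096, 1.372, -1.024) − 0.05·(1.152, 8.232, -4.096) = (0.0384, 0.9604, -0.8192)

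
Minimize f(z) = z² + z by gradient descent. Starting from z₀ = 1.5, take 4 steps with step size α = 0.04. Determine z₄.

0.93278592

f′(z) = 2z + 1
z₁ = 1.5 − 0.04·4 = 1.34
z₂ = 1.34 − 0.04·3.68 = 1.1928
z₃ = 1.1928 − 0.04·3.3856 = 1.057376
z₄ = 1.057376 − 0.04·3.114752 = 0.93278592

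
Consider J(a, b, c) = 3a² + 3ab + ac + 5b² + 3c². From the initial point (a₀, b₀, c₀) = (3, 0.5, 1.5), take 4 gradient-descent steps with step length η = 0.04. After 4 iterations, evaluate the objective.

2.94476584255488

∇J = (6a + 3b + c, 3a + 10b, a + 6c)
Step 1: at (3, 0.5, 1.5), ∇J = (21, 14, 12) → (3, 0.5, 1.5) − 0.04·(21, 14, 12) = (2.16, -0.06, 1.02)
Step 2: at (2.16, -0.06, 1.02), ∇J = (13.8, 5.88, 8.28) → (2.16, -0.06, 1.02) − 0.04·(13.8, 5.88, 8.28) = (1.608, -0.2952, 0.6888)
Step 3: at (1.608, -0.2952, 0.6888), ∇J = (9.4512, 1.872, 5.7408) → (1.608, -0.2952, 0.6888) − 0.04·(9.4512, 1.872, 5.7408) = (1.229952, -0.37008, 0.459168)
Step 4: at (1.229952, -0.37008, 0.459168), ∇J = (6.72864, -0.010944, 3.98496) → (1.229952, -0.37008, 0.459168) − 0.04·(6.72864, -0.010944, 3.98496) = (0.9608064, -0.36964224, 0.2997696)
J(0.9608064, -0.36964224, 0.2997696) = 2.94476584255488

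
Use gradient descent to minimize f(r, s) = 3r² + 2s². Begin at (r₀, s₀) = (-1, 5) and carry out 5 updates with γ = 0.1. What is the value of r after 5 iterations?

-0.01024

∇f = (6r, 4s)
(r₁, s₁) = (-1, 5) − 0.1·(-6, 20) = (-0.4, 3)
(r₂, s₂) = (-0.4, 3) − 0.1·(-2.4, 12) = (-0.16, 1.8)
(r₃, s₃) = (-0.16, 1.8) − 0.1·(-0.96, 7.2) = (-0.064, 1.08)
(r₄, s₄) = (-0.064, 1.08) − 0.1·(-0.384, 4.32) = (-0.0256, 0.648)
(r₅, s₅) = (-0.0256, 0.648) − 0.1·(-0.1536, 2.592) = (-0.01024, 0.3888)
r = -0.01024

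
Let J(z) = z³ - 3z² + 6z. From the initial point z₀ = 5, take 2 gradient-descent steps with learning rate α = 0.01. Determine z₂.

4.094597

J′(z) = 3z² - 6z + 6
z₁ = 5 − 0.01·51 = 4.49
z₂ = 4.49 − 0.01·39.5403 = 4.094597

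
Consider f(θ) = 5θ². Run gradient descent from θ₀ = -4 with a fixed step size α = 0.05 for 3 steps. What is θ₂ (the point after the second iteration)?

-1

f′(θ) = 10θ
θ₁ = -4 − 0.05·(-40) = -2
θ₂ = -2 − 0.05·(-20) = -1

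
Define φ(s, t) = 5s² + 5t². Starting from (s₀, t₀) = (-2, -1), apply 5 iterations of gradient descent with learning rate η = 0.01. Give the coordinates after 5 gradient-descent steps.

(-1.18098, -0.59049)

∇φ = (10s, 10t)
(s₁, t₁) = (-2, -1) − 0.01·(-20, -10) = (-1.8, -0.9)
(s₂, t₂) = (-1.8, -0.9) − 0.01·(-18, -9) = (-1.62, -0.81)
(s₃, t₃) = (-1.62, -0.81) − 0.01·(-16.2, -8.1) = (-1.458, -0.729)
(s₄, t₄) = (-1.458, -0.729) − 0.01·(-14.58, -7.29) = (-1.3122, -0.6561)
(s₅, t₅) = (-1.3122, -0.6561) − 0.01·(-13.122, -6.561) = (-1.18098, -0.59049)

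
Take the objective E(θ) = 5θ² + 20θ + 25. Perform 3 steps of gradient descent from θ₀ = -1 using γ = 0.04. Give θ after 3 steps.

E′(θ) = 10θ + 20
θ₁ = -1 − 0.04·10 = -1.4
θ₂ = -1.4 − 0.04·6 = -1.64
θ₃ = -1.64 − 0.04·3.6 = -1.784

-1.784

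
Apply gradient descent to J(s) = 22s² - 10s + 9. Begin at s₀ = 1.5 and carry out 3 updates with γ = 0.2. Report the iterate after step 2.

77.66

J′(s) = 44s - 10
s₁ = 1.5 − 0.2·56 = -9.7
s₂ = -9.7 − 0.2·(-436.8) = 77.66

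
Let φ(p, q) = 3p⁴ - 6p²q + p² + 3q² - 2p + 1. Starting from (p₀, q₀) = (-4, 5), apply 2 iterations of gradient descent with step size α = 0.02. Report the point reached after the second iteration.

∇φ = (12p³ - 12pq + 2p - 2, -6p² + 6q)
(p₁, q₁) = (-4, 5) − 0.02·(-538, -66) = (6.76, 6.32)
(p₂, q₂) = (6.76, 6.32) − 0.02·(3205.830912, -236.2656) = (-57.35661824, 11.045312)

(-57.35661824, 11.045312)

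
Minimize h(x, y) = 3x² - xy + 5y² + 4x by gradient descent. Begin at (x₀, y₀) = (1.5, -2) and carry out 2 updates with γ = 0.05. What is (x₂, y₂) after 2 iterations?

(0.27875, -0.425)

∇h = (6x - y + 4, -x + 10y)
(x₁, y₁) = (1.5, -2) − 0.05·(15, -21.5) = (0.75, -0.925)
(x₂, y₂) = (0.75, -0.925) − 0.05·(9.425, -10) = (0.27875, -0.425)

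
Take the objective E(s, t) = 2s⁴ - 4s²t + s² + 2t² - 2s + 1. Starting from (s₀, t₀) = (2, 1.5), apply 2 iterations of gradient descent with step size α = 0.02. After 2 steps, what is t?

1.671648

∇E = (8s³ - 8st + 2s - 2, -4s² + 4t)
Step 1: at (2, 1.5), ∇E = (42, -10) → (2, 1.5) − 0.02·(42, -10) = (1.16, 1.7)
Step 2: at (1.16, 1.7), ∇E = (-2.968832, 1.4176) → (1.16, 1.7) − 0.02·(-2.968832, 1.4176) = (1.21937664, 1.671648)
t = 1.671648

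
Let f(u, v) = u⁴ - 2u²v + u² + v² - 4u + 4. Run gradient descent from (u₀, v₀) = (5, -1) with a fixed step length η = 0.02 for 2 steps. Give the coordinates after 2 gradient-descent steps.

∇f = (4u³ - 4uv + 2u - 4, -2u² + 2v)
(u₁, v₁) = (5, -1) − 0.02·(526, -52) = (-5.52, 0.04)
(u₂, v₂) = (-5.52, 0.04) − 0.02·(-686.943232, -60.8608) = (8.21886464, 1.257216)

(8.21886464, 1.257216)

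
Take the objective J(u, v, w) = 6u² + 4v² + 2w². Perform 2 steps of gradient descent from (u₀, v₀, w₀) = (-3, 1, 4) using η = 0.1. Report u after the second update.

∇J = (12u, 8v, 4w)
Step 1: at (-3, 1, 4), ∇J = (-36, 8, 16) → (-3, 1, 4) − 0.1·(-36, 8, 16) = (0.6, 0.2, 2.4)
Step 2: at (0.6, 0.2, 2.4), ∇J = (7.2, 1.6, 9.6) → (0.6, 0.2, 2.4) − 0.1·(7.2, 1.6, 9.6) = (-0.12, 0.04, 1.44)
u = -0.12

-0.12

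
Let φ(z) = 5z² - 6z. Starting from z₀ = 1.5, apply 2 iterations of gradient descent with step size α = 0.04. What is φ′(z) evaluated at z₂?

φ′(z) = 10z - 6
Step 1: φ′(1.5) = 9; z₁ = 1.5 − 0.04·9 = 1.14
Step 2: φ′(1.14) = 5.4; z₂ = 1.14 − 0.04·5.4 = 0.924
φ′(z) at (0.924) = 3.24

3.24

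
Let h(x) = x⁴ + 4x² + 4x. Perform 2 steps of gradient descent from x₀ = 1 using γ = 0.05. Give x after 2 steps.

-0.0816

h′(x) = 4x³ + 8x + 4
x₁ = 1 − 0.05·16 = 0.2
x₂ = 0.2 − 0.05·5.632 = -0.0816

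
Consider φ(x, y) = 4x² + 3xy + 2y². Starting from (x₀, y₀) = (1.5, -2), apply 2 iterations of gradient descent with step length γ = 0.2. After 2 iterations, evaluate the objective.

∇φ = (8x + 3y, 3x + 4y)
Step 1: at (1.5, -2), ∇φ = (6, -3.5) → (1.5, -2) − 0.2·(6, -3.5) = (0.3, -1.3)
Step 2: at (0.3, -1.3), ∇φ = (-1.5, -4.3) → (0.3, -1.3) − 0.2·(-1.5, -4.3) = (0.6, -0.44)
φ(0.6, -0.44) = 1.0352

1.0352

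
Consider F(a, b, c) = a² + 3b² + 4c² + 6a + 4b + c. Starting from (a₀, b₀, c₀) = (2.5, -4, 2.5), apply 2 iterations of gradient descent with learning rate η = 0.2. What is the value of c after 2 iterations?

0.82

∇F = (2a + 6, 6b + 4, 8c + 1)
Step 1: at (2.5, -4, 2.5), ∇F = (11, -20, 21) → (2.5, -4, 2.5) − 0.2·(11, -20, 21) = (0.3, 0, -1.7)
Step 2: at (0.3, 0, -1.7), ∇F = (6.6, 4, -12.6) → (0.3, 0, -1.7) − 0.2·(6.6, 4, -12.6) = (-1.02, -0.8, 0.82)
c = 0.82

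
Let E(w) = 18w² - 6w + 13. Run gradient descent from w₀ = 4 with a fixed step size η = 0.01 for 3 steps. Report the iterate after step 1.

E′(w) = 36w - 6
Step 1: E′(4) = 138; w₁ = 4 − 0.01·138 = 2.62

2.62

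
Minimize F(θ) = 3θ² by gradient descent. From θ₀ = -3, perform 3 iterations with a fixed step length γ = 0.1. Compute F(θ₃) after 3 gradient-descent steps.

F′(θ) = 6θ
Step 1: F′(-3) = -18; θ₁ = -3 − 0.1·(-18) = -1.2
Step 2: F′(-1.2) = -7.2; θ₂ = -1.2 − 0.1·(-7.2) = -0.48
Step 3: F′(-0.48) = -2.88; θ₃ = -0.48 − 0.1·(-2.88) = -0.192
F(-0.192) = 0.110592

0.110592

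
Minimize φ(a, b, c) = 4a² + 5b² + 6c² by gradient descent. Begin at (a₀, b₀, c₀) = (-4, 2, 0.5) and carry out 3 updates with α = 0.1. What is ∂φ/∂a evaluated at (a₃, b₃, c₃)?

-0.256

∇φ = (8a, 10b, 12c)
Step 1: at (-4, 2, 0.5), ∇φ = (-32, 20, 6) → (-4, 2, 0.5) − 0.1·(-32, 20, 6) = (-0.8, 0, -0.1)
Step 2: at (-0.8, 0, -0.1), ∇φ = (-6.4, 0, -1.2) → (-0.8, 0, -0.1) − 0.1·(-6.4, 0, -1.2) = (-0.16, 0, 0.02)
Step 3: at (-0.16, 0, 0.02), ∇φ = (-1.28, 0, 0.24) → (-0.16, 0, 0.02) − 0.1·(-1.28, 0, 0.24) = (-0.032, 0, -0.004)
∂φ/∂a at (-0.032, 0, -0.004) = -0.256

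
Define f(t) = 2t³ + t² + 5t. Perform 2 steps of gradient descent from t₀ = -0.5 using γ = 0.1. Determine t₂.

f′(t) = 6t² + 2t + 5
Step 1: f′(-0.5) = 5.5; t₁ = -0.5 − 0.1·5.5 = -1.05
Step 2: f′(-1.05) = 9.515; t₂ = -1.05 − 0.1·9.515 = -2.0015

-2.0015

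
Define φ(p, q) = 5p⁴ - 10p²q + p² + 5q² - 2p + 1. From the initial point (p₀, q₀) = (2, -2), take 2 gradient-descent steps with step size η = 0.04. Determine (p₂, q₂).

∇φ = (20p³ - 20pq + 2p - 2, -10p² + 10q)
Step 1: at (2, -2), ∇φ = (242, -60) → (2, -2) − 0.04·(242, -60) = (-7.68, 0.4)
Step 2: at (-7.68, 0.4), ∇φ = (-9015.61664, -585.824) → (-7.68, 0.4) − 0.04·(-9015.61664, -585.824) = (352.9446656, 23.83296)

(352.9446656, 23.83296)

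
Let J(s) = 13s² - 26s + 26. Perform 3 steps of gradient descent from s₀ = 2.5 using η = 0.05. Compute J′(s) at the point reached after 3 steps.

J′(s) = 26s - 26
Step 1: J′(2.5) = 39; s₁ = 2.5 − 0.05·39 = 0.55
Step 2: J′(0.55) = -11.7; s₂ = 0.55 − 0.05·(-11.7) = 1.135
Step 3: J′(1.135) = 3.51; s₃ = 1.135 − 0.05·3.51 = 0.9595
J′(s) at (0.9595) = -1.053

-1.053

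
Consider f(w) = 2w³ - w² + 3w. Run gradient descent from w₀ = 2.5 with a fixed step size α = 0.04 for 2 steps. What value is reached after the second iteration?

0.766464

f′(w) = 6w² - 2w + 3
w₁ = 2.5 − 0.04·35.5 = 1.08
w₂ = 1.08 − 0.04·7.8384 = 0.766464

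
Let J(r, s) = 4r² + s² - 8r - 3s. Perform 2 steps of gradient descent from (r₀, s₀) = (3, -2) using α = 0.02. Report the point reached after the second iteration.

(2.4112, -1.7256)

∇J = (8r - 8, 2s - 3)
Step 1: at (3, -2), ∇J = (16, -7) → (3, -2) − 0.02·(16, -7) = (2.68, -1.86)
Step 2: at (2.68, -1.86), ∇J = (13.44, -6.72) → (2.68, -1.86) − 0.02·(13.44, -6.72) = (2.4112, -1.7256)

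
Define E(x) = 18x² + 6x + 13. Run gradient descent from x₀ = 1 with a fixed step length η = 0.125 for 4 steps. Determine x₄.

174.90625

E′(x) = 36x + 6
x₁ = 1 − 0.125·42 = -4.25
x₂ = -4.25 − 0.125·(-147) = 14.125
x₃ = 14.125 − 0.125·514.5 = -50.1875
x₄ = -50.1875 − 0.125·(-1800.75) = 174.90625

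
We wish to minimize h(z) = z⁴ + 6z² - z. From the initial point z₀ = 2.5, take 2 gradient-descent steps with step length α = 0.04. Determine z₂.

-0.31345664

h′(z) = 4z³ + 12z - 1
z₁ = 2.5 − 0.04·91.5 = -1.16
z₂ = -1.16 − 0.04·(-21.163584) = -0.31345664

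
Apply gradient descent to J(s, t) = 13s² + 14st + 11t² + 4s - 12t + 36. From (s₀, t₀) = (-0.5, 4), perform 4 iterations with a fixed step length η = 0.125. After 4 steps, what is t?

∇J = (26s + 14t + 4, 14s + 22t - 12)
Step 1: at (-0.5, 4), ∇J = (47, 69) → (-0.5, 4) − 0.125·(47, 69) = (-6.375, -4.625)
Step 2: at (-6.375, -4.625), ∇J = (-226.5, -203) → (-6.375, -4.625) − 0.125·(-226.5, -203) = (21.9375, 20.75)
Step 3: at (21.9375, 20.75), ∇J = (864.875, 751.625) → (21.9375, 20.75) − 0.125·(864.875, 751.625) = (-86.171875, -73.203125)
Step 4: at (-86.171875, -73.203125), ∇J = (-3261.3125, -2828.875) → (-86.171875, -73.203125) − 0.125·(-3261.3125, -2828.875) = (321.4921875, 280.40625)
t = 280.40625

280.40625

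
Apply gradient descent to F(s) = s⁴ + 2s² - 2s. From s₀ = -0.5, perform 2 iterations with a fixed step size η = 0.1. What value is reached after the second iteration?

0.17005

F′(s) = 4s³ + 4s - 2
s₁ = -0.5 − 0.1·(-4.5) = -0.05
s₂ = -0.05 − 0.1·(-2.2005) = 0.17005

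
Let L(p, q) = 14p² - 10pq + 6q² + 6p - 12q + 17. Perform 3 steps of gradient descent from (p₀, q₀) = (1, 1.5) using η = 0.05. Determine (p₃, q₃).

∇L = (28p - 10q + 6, -10p + 12q - 12)
Step 1: at (1, 1.5), ∇L = (19, -4) → (1, 1.5) − 0.05·(19, -4) = (0.05, 1.7)
Step 2: at (0.05, 1.7), ∇L = (-9.6, 7.9) → (0.05, 1.7) − 0.05·(-9.6, 7.9) = (0.53, 1.305)
Step 3: at (0.53, 1.305), ∇L = (7.79, -1.64) → (0.53, 1.305) − 0.05·(7.79, -1.64) = (0.1405, 1.387)

(0.1405, 1.387)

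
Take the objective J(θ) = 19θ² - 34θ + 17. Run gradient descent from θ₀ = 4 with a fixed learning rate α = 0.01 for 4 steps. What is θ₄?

J′(θ) = 38θ - 34
θ₁ = 4 − 0.01·118 = 2.82
θ₂ = 2.82 − 0.01·73.16 = 2.0884
θ₃ = 2.0884 − 0.01·45.3592 = 1.634808
θ₄ = 1.634808 − 0.01·28.122704 = 1.35358096

1.35358096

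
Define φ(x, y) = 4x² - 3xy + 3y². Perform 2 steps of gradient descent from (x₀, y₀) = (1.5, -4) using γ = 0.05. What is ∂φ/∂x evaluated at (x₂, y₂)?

∇φ = (8x - 3y, -3x + 6y)
Step 1: at (1.5, -4), ∇φ = (24, -28.5) → (1.5, -4) − 0.05·(24, -28.5) = (0.3, -2.575)
Step 2: at (0.3, -2.575), ∇φ = (10.125, -16.35) → (0.3, -2.575) − 0.05·(10.125, -16.35) = (-0.20625, -1.7575)
∂φ/∂x at (-0.20625, -1.7575) = 3.6225

3.6225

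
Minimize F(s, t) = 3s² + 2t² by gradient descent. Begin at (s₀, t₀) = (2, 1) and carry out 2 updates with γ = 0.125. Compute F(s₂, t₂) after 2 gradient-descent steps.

∇F = (6s, 4t)
Step 1: at (2, 1), ∇F = (12, 4) → (2, 1) − 0.125·(12, 4) = (0.5, 0.5)
Step 2: at (0.5, 0.5), ∇F = (3, 2) → (0.5, 0.5) − 0.125·(3, 2) = (0.125, 0.25)
F(0.125, 0.25) = 0.171875

0.171875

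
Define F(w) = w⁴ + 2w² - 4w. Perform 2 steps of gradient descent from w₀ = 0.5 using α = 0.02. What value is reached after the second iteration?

F′(w) = 4w³ + 4w - 4
w₁ = 0.5 − 0.02·(-1.5) = 0.53
w₂ = 0.53 − 0.02·(-1.284492) = 0.55568984

0.55568984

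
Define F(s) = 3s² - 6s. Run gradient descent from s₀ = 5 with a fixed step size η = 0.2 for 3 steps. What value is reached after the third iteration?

F′(s) = 6s - 6
s₁ = 5 − 0.2·24 = 0.2
s₂ = 0.2 − 0.2·(-4.8) = 1.16
s₃ = 1.16 − 0.2·0.96 = 0.968

0.968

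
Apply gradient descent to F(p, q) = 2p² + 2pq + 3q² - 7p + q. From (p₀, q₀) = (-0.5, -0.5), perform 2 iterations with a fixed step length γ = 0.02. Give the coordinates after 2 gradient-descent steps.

(-0.1184, -0.3952)

∇F = (4p + 2q - 7, 2p + 6q + 1)
Step 1: at (-0.5, -0.5), ∇F = (-10, -3) → (-0.5, -0.5) − 0.02·(-10, -3) = (-0.3, -0.44)
Step 2: at (-0.3, -0.44), ∇F = (-9.08, -2.24) → (-0.3, -0.44) − 0.02·(-9.08, -2.24) = (-0.1184, -0.3952)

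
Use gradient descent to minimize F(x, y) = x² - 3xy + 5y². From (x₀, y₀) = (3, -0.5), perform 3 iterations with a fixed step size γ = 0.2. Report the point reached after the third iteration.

∇F = (2x - 3y, -3x + 10y)
(x₁, y₁) = (3, -0.5) − 0.2·(7.5, -14) = (1.5, 2.3)
(x₂, y₂) = (1.5, 2.3) − 0.2·(-3.9, 18.5) = (2.28, -1.4)
(x₃, y₃) = (2.28, -1.4) − 0.2·(8.76, -20.84) = (0.528, 2.768)

(0.528, 2.768)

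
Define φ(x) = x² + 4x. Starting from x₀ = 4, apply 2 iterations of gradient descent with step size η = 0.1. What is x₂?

φ′(x) = 2x + 4
Step 1: φ′(4) = 12; x₁ = 4 − 0.1·12 = 2.8
Step 2: φ′(2.8) = 9.6; x₂ = 2.8 − 0.1·9.6 = 1.84

1.84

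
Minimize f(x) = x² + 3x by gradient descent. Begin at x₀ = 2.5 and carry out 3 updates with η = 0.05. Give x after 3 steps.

f′(x) = 2x + 3
x₁ = 2.5 − 0.05·8 = 2.1
x₂ = 2.1 − 0.05·7.2 = 1.74
x₃ = 1.74 − 0.05·6.48 = 1.416

1.416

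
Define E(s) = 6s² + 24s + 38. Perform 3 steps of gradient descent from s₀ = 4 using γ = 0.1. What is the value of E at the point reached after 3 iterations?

E′(s) = 12s + 24
s₁ = 4 − 0.1·72 = -3.2
s₂ = -3.2 − 0.1·(-14.4) = -1.76
s₃ = -1.76 − 0.1·2.88 = -2.048
E(-2.048) = 14.013824

14.013824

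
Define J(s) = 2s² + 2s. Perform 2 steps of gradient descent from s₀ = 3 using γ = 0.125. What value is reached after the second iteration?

J′(s) = 4s + 2
Step 1: J′(3) = 14; s₁ = 3 − 0.125·14 = 1.25
Step 2: J′(1.25) = 7; s₂ = 1.25 − 0.125·7 = 0.375

0.375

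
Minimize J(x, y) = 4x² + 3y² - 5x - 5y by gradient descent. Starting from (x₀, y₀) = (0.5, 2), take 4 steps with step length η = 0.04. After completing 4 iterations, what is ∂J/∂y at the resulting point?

∇J = (8x - 5, 6y - 5)
(x₁, y₁) = (0.5, 2) − 0.04·(-1, 7) = (0.54, 1.72)
(x₂, y₂) = (0.54, 1.72) − 0.04·(-0.68, 5.32) = (0.5672, 1.5072)
(x₃, y₃) = (0.5672, 1.5072) − 0.04·(-0.4624, 4.0432) = (0.585696, 1.345472)
(x₄, y₄) = (0.585696, 1.345472) − 0.04·(-0.314432, 3.072832) = (0.59827328, 1.22255872)
∂J/∂y at (0.59827328, 1.22255872) = 2.33535232

2.33535232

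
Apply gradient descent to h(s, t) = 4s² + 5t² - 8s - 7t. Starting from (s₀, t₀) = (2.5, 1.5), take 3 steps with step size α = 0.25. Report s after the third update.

-0.5

∇h = (8s - 8, 10t - 7)
(s₁, t₁) = (2.5, 1.5) − 0.25·(12, 8) = (-0.5, -0.5)
(s₂, t₂) = (-0.5, -0.5) − 0.25·(-12, -12) = (2.5, 2.5)
(s₃, t₃) = (2.5, 2.5) − 0.25·(12, 18) = (-0.5, -2)
s = -0.5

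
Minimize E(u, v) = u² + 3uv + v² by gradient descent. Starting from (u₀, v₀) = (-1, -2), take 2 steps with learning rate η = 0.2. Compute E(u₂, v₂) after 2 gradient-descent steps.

∇E = (2u + 3v, 3u + 2v)
(u₁, v₁) = (-1, -2) − 0.2·(-8, -7) = (0.6, -0.6)
(u₂, v₂) = (0.6, -0.6) − 0.2·(-0.6, 0.6) = (0.72, -0.72)
E(0.72, -0.72) = -0.5184

-0.5184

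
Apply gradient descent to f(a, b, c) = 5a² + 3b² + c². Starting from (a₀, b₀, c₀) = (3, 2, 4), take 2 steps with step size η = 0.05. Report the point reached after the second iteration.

∇f = (10a, 6b, 2c)
(a₁, b₁, c₁) = (3, 2, 4) − 0.05·(30, 12, 8) = (1.5, 1.4, 3.6)
(a₂, b₂, c₂) = (1.5, 1.4, 3.6) − 0.05·(15, 8.4, 7.2) = (0.75, 0.98, 3.24)

(0.75, 0.98, 3.24)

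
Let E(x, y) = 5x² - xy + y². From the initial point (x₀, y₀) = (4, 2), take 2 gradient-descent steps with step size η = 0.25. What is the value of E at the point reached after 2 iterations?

∇E = (10x - y, -x + 2y)
(x₁, y₁) = (4, 2) − 0.25·(38, 0) = (-5.5, 2)
(x₂, y₂) = (-5.5, 2) − 0.25·(-57, 9.5) = (8.75, -0.375)
E(8.75, -0.375) = 386.234375

386.234375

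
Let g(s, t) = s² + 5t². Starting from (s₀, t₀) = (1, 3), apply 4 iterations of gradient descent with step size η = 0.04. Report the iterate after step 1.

∇g = (2s, 10t)
(s₁, t₁) = (1, 3) − 0.04·(2, 30) = (0.92, 1.8)

(0.92, 1.8)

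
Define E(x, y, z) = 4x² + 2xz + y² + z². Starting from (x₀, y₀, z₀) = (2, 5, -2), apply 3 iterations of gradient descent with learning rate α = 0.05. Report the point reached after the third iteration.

∇E = (8x + 2z, 2y, 2x + 2z)
(x₁, y₁, z₁) = (2, 5, -2) − 0.05·(12, 10, 0) = (1.4, 4.5, -2)
(x₂, y₂, z₂) = (1.4, 4.5, -2) − 0.05·(7.2, 9, -1.2) = (1.04, 4.05, -1.94)
(x₃, y₃, z₃) = (1.04, 4.05, -1.94) − 0.05·(4.44, 8.1, -1.8) = (0.818, 3.645, -1.85)

(0.818, 3.645, -1.85)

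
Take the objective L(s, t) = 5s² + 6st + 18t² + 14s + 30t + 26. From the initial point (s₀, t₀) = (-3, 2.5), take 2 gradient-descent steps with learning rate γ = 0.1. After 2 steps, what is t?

18.76

∇L = (10s + 6t + 14, 6s + 36t + 30)
(s₁, t₁) = (-3, 2.5) − 0.1·(-1, 102) = (-2.9, -7.7)
(s₂, t₂) = (-2.9, -7.7) − 0.1·(-61.2, -264.6) = (3.22, 18.76)
t = 18.76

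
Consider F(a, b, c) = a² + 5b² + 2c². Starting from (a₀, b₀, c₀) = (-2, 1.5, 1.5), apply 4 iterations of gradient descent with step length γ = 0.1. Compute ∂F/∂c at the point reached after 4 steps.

∇F = (2a, 10b, 4c)
(a₁, b₁, c₁) = (-2, 1.5, 1.5) − 0.1·(-4, 15, 6) = (-1.6, 0, 0.9)
(a₂, b₂, c₂) = (-1.6, 0, 0.9) − 0.1·(-3.2, 0, 3.6) = (-1.28, 0, 0.54)
(a₃, b₃, c₃) = (-1.28, 0, 0.54) − 0.1·(-2.56, 0, 2.16) = (-1.024, 0, 0.324)
(a₄, b₄, c₄) = (-1.024, 0, 0.324) − 0.1·(-2.048, 0, 1.296) = (-0.8192, 0, 0.1944)
∂F/∂c at (-0.8192, 0, 0.1944) = 0.7776

0.7776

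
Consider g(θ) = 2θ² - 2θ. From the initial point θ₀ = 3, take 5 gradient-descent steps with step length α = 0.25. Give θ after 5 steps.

g′(θ) = 4θ - 2
θ₁ = 3 − 0.25·10 = 0.5
θ₂ = 0.5 − 0.25·0 = 0.5
θ₃ = 0.5 − 0.25·0 = 0.5
θ₄ = 0.5 − 0.25·0 = 0.5
θ₅ = 0.5 − 0.25·0 = 0.5

0.5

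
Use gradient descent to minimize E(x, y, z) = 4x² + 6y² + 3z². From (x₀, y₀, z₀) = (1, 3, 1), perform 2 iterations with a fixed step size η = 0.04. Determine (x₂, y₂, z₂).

(0.4624, 0.8112, 0.5776)

∇E = (8x, 12y, 6z)
Step 1: at (1, 3, 1), ∇E = (8, 36, 6) → (1, 3, 1) − 0.04·(8, 36, 6) = (0.68, 1.56, 0.76)
Step 2: at (0.68, 1.56, 0.76), ∇E = (5.44, 18.72, 4.56) → (0.68, 1.56, 0.76) − 0.04·(5.44, 18.72, 4.56) = (0.4624, 0.8112, 0.5776)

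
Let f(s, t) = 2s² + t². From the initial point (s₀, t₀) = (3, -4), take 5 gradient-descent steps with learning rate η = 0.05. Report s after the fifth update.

∇f = (4s, 2t)
Step 1: at (3, -4), ∇f = (12, -8) → (3, -4) − 0.05·(12, -8) = (2.4, -3.6)
Step 2: at (2.4, -3.6), ∇f = (9.6, -7.2) → (2.4, -3.6) − 0.05·(9.6, -7.2) = (1.92, -3.24)
Step 3: at (1.92, -3.24), ∇f = (7.68, -6.48) → (1.92, -3.24) − 0.05·(7.68, -6.48) = (1.536, -2.916)
Step 4: at (1.536, -2.916), ∇f = (6.144, -5.832) → (1.536, -2.916) − 0.05·(6.144, -5.832) = (1.2288, -2.6244)
Step 5: at (1.2288, -2.6244), ∇f = (4.9152, -5.2488) → (1.2288, -2.6244) − 0.05·(4.9152, -5.2488) = (0.98304, -2.36196)
s = 0.98304

0.98304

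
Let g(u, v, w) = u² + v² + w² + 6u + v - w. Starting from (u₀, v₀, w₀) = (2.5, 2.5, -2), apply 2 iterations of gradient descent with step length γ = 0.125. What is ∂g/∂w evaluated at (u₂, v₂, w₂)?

∇g = (2u + 6, 2v + 1, 2w - 1)
Step 1: at (2.5, 2.5, -2), ∇g = (11, 6, -5) → (2.5, 2.5, -2) − 0.125·(11, 6, -5) = (1.125, 1.75, -1.375)
Step 2: at (1.125, 1.75, -1.375), ∇g = (8.25, 4.5, -3.75) → (1.125, 1.75, -1.375) − 0.125·(8.25, 4.5, -3.75) = (0.09375, 1.1875, -0.90625)
∂g/∂w at (0.09375, 1.1875, -0.90625) = -2.8125

-2.8125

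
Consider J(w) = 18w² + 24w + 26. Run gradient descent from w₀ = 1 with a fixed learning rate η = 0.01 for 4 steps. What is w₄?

-0.3870464

J′(w) = 36w + 24
w₁ = 1 − 0.01·60 = 0.4
w₂ = 0.4 − 0.01·38.4 = 0.016
w₃ = 0.016 − 0.01·24.576 = -0.22976
w₄ = -0.22976 − 0.01·15.72864 = -0.3870464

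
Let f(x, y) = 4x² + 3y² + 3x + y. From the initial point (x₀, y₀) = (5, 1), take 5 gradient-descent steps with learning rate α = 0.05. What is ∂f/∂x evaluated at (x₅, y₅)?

3.34368

∇f = (8x + 3, 6y + 1)
Step 1: at (5, 1), ∇f = (43, 7) → (5, 1) − 0.05·(43, 7) = (2.85, 0.65)
Step 2: at (2.85, 0.65), ∇f = (25.8, 4.9) → (2.85, 0.65) − 0.05·(25.8, 4.9) = (1.56, 0.405)
Step 3: at (1.56, 0.405), ∇f = (15.48, 3.43) → (1.56, 0.405) − 0.05·(15.48, 3.43) = (0.786, 0.2335)
Step 4: at (0.786, 0.2335), ∇f = (9.288, 2.401) → (0.786, 0.2335) − 0.05·(9.288, 2.401) = (0.3216, 0.11345)
Step 5: at (0.3216, 0.11345), ∇f = (5.5728, 1.6807) → (0.3216, 0.11345) − 0.05·(5.5728, 1.6807) = (0.04296, 0.029415)
∂f/∂x at (0.04296, 0.029415) = 3.34368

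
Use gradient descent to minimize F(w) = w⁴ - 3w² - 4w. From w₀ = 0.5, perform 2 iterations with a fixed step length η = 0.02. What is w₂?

0.76559624

F′(w) = 4w³ - 6w - 4
w₁ = 0.5 − 0.02·(-6.5) = 0.63
w₂ = 0.63 − 0.02·(-6.779812) = 0.76559624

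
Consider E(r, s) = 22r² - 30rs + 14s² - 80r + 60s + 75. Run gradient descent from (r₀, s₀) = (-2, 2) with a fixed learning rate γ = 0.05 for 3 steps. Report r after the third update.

∇E = (44r - 30s - 80, -30r + 28s + 60)
(r₁, s₁) = (-2, 2) − 0.05·(-228, 176) = (9.4, -6.8)
(r₂, s₂) = (9.4, -6.8) − 0.05·(537.6, -412.4) = (-17.48, 13.82)
(r₃, s₃) = (-17.48, 13.82) − 0.05·(-1263.72, 971.36) = (45.706, -34.748)
r = 45.706

45.706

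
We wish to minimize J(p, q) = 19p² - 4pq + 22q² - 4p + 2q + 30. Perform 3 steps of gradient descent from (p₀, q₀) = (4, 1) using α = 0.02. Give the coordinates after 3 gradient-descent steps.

(0.1792, 0.002176)

∇J = (38p - 4q - 4, -4p + 44q + 2)
(p₁, q₁) = (4, 1) − 0.02·(144, 30) = (1.12, 0.4)
(p₂, q₂) = (1.12, 0.4) − 0.02·(36.96, 15.12) = (0.3808, 0.0976)
(p₃, q₃) = (0.3808, 0.0976) − 0.02·(10.08, 4.7712) = (0.1792, 0.002176)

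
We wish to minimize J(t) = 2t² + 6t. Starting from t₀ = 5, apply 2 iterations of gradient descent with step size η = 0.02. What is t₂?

J′(t) = 4t + 6
t₁ = 5 − 0.02·26 = 4.48
t₂ = 4.48 − 0.02·23.92 = 4.0016

4.0016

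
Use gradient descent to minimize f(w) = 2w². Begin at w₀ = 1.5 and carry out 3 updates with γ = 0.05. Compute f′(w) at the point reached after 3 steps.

f′(w) = 4w
Step 1: f′(1.5) = 6; w₁ = 1.5 − 0.05·6 = 1.2
Step 2: f′(1.2) = 4.8; w₂ = 1.2 − 0.05·4.8 = 0.96
Step 3: f′(0.96) = 3.84; w₃ = 0.96 − 0.05·3.84 = 0.768
f′(w) at (0.768) = 3.072

3.072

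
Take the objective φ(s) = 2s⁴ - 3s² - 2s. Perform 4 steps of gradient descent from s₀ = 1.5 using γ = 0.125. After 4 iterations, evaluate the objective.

0.375

φ′(s) = 8s³ - 6s - 2
Step 1: φ′(1.5) = 16; s₁ = 1.5 − 0.125·16 = -0.5
Step 2: φ′(-0.5) = 0; s₂ = -0.5 − 0.125·0 = -0.5
Step 3: φ′(-0.5) = 0; s₃ = -0.5 − 0.125·0 = -0.5
Step 4: φ′(-0.5) = 0; s₄ = -0.5 − 0.125·0 = -0.5
φ(-0.5) = 0.375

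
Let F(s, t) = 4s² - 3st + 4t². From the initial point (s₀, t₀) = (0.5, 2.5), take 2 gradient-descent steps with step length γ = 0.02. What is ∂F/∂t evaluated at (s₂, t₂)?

12.7674

∇F = (8s - 3t, -3s + 8t)
Step 1: at (0.5, 2.5), ∇F = (-3.5, 18.5) → (0.5, 2.5) − 0.02·(-3.5, 18.5) = (0.57, 2.13)
Step 2: at (0.57, 2.13), ∇F = (-1.83, 15.33) → (0.57, 2.13) − 0.02·(-1.83, 15.33) = (0.6066, 1.8234)
∂F/∂t at (0.6066, 1.8234) = 12.7674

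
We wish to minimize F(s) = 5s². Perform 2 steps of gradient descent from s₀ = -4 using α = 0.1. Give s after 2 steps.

F′(s) = 10s
s₁ = -4 − 0.1·(-40) = 0
s₂ = 0 − 0.1·0 = 0

0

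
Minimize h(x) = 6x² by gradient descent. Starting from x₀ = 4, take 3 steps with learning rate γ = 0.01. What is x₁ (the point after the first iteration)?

3.52

h′(x) = 12x
Step 1: h′(4) = 48; x₁ = 4 − 0.01·48 = 3.52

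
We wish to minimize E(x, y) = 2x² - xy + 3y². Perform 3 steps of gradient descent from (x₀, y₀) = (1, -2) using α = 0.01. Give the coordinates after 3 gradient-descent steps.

(0.830868, -1.634659)

∇E = (4x - y, -x + 6y)
Step 1: at (1, -2), ∇E = (6, -13) → (1, -2) − 0.01·(6, -13) = (0.94, -1.87)
Step 2: at (0.94, -1.87), ∇E = (5.63, -12.16) → (0.94, -1.87) − 0.01·(5.63, -12.16) = (0.8837, -1.7484)
Step 3: at (0.8837, -1.7484), ∇E = (5.2832, -11.3741) → (0.8837, -1.7484) − 0.01·(5.2832, -11.3741) = (0.830868, -1.634659)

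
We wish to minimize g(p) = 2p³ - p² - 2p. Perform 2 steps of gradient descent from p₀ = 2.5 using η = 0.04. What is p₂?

g′(p) = 6p² - 2p - 2
Step 1: g′(2.5) = 30.5; p₁ = 2.5 − 0.04·30.5 = 1.28
Step 2: g′(1.28) = 5.2704; p₂ = 1.28 − 0.04·5.2704 = 1.069184

1.069184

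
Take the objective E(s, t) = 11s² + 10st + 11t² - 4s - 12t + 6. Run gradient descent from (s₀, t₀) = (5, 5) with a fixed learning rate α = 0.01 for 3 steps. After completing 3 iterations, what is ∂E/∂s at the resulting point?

50.519552

∇E = (22s + 10t - 4, 10s + 22t - 12)
Step 1: at (5, 5), ∇E = (156, 148) → (5, 5) − 0.01·(156, 148) = (3.44, 3.52)
Step 2: at (3.44, 3.52), ∇E = (106.88, 99.84) → (3.44, 3.52) − 0.01·(106.88, 99.84) = (2.3712, 2.5216)
Step 3: at (2.3712, 2.5216), ∇E = (73.3824, 67.1872) → (2.3712, 2.5216) − 0.01·(73.3824, 67.1872) = (1.637376, 1.849728)
∂E/∂s at (1.637376, 1.849728) = 50.519552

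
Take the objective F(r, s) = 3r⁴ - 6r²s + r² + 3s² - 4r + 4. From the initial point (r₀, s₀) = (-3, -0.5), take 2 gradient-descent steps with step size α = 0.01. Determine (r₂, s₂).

(0.53709504, 0.082024)

∇F = (12r³ - 12rs + 2r - 4, -6r² + 6s)
(r₁, s₁) = (-3, -0.5) − 0.01·(-352, -57) = (0.52, 0.07)
(r₂, s₂) = (0.52, 0.07) − 0.01·(-1.709504, -1.2024) = (0.53709504, 0.082024)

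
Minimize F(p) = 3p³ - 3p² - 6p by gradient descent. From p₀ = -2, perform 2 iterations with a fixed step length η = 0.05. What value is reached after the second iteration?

-12.5945

F′(p) = 9p² - 6p - 6
Step 1: F′(-2) = 42; p₁ = -2 − 0.05·42 = -4.1
Step 2: F′(-4.1) = 169.89; p₂ = -4.1 − 0.05·169.89 = -12.5945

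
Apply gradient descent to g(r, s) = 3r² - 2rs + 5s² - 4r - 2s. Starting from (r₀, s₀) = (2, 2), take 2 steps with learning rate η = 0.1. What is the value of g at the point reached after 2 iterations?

∇g = (6r - 2s - 4, -2r + 10s - 2)
Step 1: at (2, 2), ∇g = (4, 14) → (2, 2) − 0.1·(4, 14) = (1.6, 0.6)
Step 2: at (1.6, 0.6), ∇g = (4.4, 0.8) → (1.6, 0.6) − 0.1·(4.4, 0.8) = (1.16, 0.52)
g(1.16, 0.52) = -1.4976

-1.4976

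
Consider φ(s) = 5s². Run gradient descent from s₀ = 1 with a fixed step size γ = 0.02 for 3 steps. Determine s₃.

φ′(s) = 10s
Step 1: φ′(1) = 10; s₁ = 1 − 0.02·10 = 0.8
Step 2: φ′(0.8) = 8; s₂ = 0.8 − 0.02·8 = 0.64
Step 3: φ′(0.64) = 6.4; s₃ = 0.64 − 0.02·6.4 = 0.512

0.512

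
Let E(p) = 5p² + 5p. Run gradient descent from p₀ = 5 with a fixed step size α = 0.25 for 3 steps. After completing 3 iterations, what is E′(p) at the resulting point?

E′(p) = 10p + 5
p₁ = 5 − 0.25·55 = -8.75
p₂ = -8.75 − 0.25·(-82.5) = 11.875
p₃ = 11.875 − 0.25·123.75 = -19.0625
E′(p) at (-19.0625) = -185.625

-185.625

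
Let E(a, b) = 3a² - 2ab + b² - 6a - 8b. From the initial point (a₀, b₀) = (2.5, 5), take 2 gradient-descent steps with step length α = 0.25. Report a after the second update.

∇E = (6a - 2b - 6, -2a + 2b - 8)
(a₁, b₁) = (2.5, 5) − 0.25·(-1, -3) = (2.75, 5.75)
(a₂, b₂) = (2.75, 5.75) − 0.25·(-1, -2) = (3, 6.25)
a = 3

3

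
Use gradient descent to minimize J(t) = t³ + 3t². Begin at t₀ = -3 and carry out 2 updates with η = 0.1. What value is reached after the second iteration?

-6.123

J′(t) = 3t² + 6t
Step 1: J′(-3) = 9; t₁ = -3 − 0.1·9 = -3.9
Step 2: J′(-3.9) = 22.23; t₂ = -3.9 − 0.1·22.23 = -6.123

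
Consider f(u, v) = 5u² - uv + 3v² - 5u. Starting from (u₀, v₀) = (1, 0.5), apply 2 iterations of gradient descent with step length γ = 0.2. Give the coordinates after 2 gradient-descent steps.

(0.92, 0)

∇f = (10u - v - 5, -u + 6v)
(u₁, v₁) = (1, 0.5) − 0.2·(4.5, 2) = (0.1, 0.1)
(u₂, v₂) = (0.1, 0.1) − 0.2·(-4.1, 0.5) = (0.92, 0)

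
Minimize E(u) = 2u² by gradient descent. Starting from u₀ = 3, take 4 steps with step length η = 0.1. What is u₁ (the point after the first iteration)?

1.8

E′(u) = 4u
Step 1: E′(3) = 12; u₁ = 3 − 0.1·12 = 1.8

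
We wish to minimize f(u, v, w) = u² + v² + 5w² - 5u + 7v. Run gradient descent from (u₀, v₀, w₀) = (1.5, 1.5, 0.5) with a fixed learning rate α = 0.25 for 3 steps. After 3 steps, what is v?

∇f = (2u - 5, 2v + 7, 10w)
Step 1: at (1.5, 1.5, 0.5), ∇f = (-2, 10, 5) → (1.5, 1.5, 0.5) − 0.25·(-2, 10, 5) = (2, -1, -0.75)
Step 2: at (2, -1, -0.75), ∇f = (-1, 5, -7.5) → (2, -1, -0.75) − 0.25·(-1, 5, -7.5) = (2.25, -2.25, 1.125)
Step 3: at (2.25, -2.25, 1.125), ∇f = (-0.5, 2.5, 11.25) → (2.25, -2.25, 1.125) − 0.25·(-0.5, 2.5, 11.25) = (2.375, -2.875, -1.6875)
v = -2.875

-2.875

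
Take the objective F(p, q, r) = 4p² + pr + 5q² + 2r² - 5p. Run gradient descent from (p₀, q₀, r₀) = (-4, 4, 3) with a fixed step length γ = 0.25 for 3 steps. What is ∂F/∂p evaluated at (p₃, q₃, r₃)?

∇F = (8p + r - 5, 10q, p + 4r)
Step 1: at (-4, 4, 3), ∇F = (-34, 40, 8) → (-4, 4, 3) − 0.25·(-34, 40, 8) = (4.5, -6, 1)
Step 2: at (4.5, -6, 1), ∇F = (32, -60, 8.5) → (4.5, -6, 1) − 0.25·(32, -60, 8.5) = (-3.5, 9, -1.125)
Step 3: at (-3.5, 9, -1.125), ∇F = (-34.125, 90, -8) → (-3.5, 9, -1.125) − 0.25·(-34.125, 90, -8) = (5.03125, -13.5, 0.875)
∂F/∂p at (5.03125, -13.5, 0.875) = 36.125

36.125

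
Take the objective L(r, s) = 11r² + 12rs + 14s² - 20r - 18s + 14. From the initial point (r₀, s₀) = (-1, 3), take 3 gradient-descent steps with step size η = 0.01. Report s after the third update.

∇L = (22r + 12s - 20, 12r + 28s - 18)
Step 1: at (-1, 3), ∇L = (-6, 54) → (-1, 3) − 0.01·(-6, 54) = (-0.94, 2.46)
Step 2: at (-0.94, 2.46), ∇L = (-11.16, 39.6) → (-0.94, 2.46) − 0.01·(-11.16, 39.6) = (-0.8284, 2.064)
Step 3: at (-0.8284, 2.064), ∇L = (-13.4568, 29.8512) → (-0.8284, 2.064) − 0.01·(-13.4568, 29.8512) = (-0.693832, 1.765488)
s = 1.765488

1.765488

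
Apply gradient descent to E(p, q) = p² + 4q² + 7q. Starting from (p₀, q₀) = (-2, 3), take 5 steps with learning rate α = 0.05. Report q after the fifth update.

-0.57368

∇E = (2p, 8q + 7)
(p₁, q₁) = (-2, 3) − 0.05·(-4, 31) = (-1.8, 1.45)
(p₂, q₂) = (-1.8, 1.45) − 0.05·(-3.6, 18.6) = (-1.62, 0.52)
(p₃, q₃) = (-1.62, 0.52) − 0.05·(-3.24, 11.16) = (-1.458, -0.038)
(p₄, q₄) = (-1.458, -0.038) − 0.05·(-2.916, 6.696) = (-1.3122, -0.3728)
(p₅, q₅) = (-1.3122, -0.3728) − 0.05·(-2.6244, 4.0176) = (-1.18098, -0.57368)
q = -0.57368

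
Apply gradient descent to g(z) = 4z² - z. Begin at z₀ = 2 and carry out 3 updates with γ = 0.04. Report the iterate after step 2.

g′(z) = 8z - 1
Step 1: g′(2) = 15; z₁ = 2 − 0.04·15 = 1.4
Step 2: g′(1.4) = 10.2; z₂ = 1.4 − 0.04·10.2 = 0.992

0.992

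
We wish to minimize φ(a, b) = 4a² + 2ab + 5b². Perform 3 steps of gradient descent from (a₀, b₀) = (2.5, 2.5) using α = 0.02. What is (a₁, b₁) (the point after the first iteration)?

(2, 1.9)

∇φ = (8a + 2b, 2a + 10b)
Step 1: at (2.5, 2.5), ∇φ = (25, 30) → (2.5, 2.5) − 0.02·(25, 30) = (2, 1.9)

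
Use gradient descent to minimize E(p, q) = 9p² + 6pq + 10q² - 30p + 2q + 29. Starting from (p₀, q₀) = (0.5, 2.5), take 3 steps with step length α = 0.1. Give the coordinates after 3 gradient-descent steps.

(-1.42, -4.692)

∇E = (18p + 6q - 30, 6p + 20q + 2)
(p₁, q₁) = (0.5, 2.5) − 0.1·(-6, 55) = (1.1, -3)
(p₂, q₂) = (1.1, -3) − 0.1·(-28.2, -51.4) = (3.92, 2.14)
(p₃, q₃) = (3.92, 2.14) − 0.1·(53.4, 68.32) = (-1.42, -4.692)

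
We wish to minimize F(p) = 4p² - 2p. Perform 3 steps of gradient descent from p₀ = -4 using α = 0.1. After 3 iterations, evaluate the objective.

F′(p) = 8p - 2
p₁ = -4 − 0.1·(-34) = -0.6
p₂ = -0.6 − 0.1·(-6.8) = 0.08
p₃ = 0.08 − 0.1·(-1.36) = 0.216
F(0.216) = -0.245376

-0.245376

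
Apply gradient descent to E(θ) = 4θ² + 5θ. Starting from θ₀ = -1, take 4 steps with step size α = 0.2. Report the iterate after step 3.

-0.544

E′(θ) = 8θ + 5
θ₁ = -1 − 0.2·(-3) = -0.4
θ₂ = -0.4 − 0.2·1.8 = -0.76
θ₃ = -0.76 − 0.2·(-1.08) = -0.544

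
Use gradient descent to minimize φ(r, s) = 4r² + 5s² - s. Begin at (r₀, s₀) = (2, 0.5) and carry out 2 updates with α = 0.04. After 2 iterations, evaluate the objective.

3.47470016

∇φ = (8r, 10s - 1)
Step 1: at (2, 0.5), ∇φ = (16, 4) → (2, 0.5) − 0.04·(16, 4) = (1.36, 0.34)
Step 2: at (1.36, 0.34), ∇φ = (10.88, 2.4) → (1.36, 0.34) − 0.04·(10.88, 2.4) = (0.9248, 0.244)
φ(0.9248, 0.244) = 3.47470016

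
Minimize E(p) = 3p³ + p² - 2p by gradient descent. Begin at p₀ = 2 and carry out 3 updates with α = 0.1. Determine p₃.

-18.6699024

E′(p) = 9p² + 2p - 2
p₁ = 2 − 0.1·38 = -1.8
p₂ = -1.8 − 0.1·23.56 = -4.156
p₃ = -4.156 − 0.1·145.139024 = -18.6699024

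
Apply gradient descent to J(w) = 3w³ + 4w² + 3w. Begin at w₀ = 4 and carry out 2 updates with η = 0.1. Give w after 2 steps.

-176.969

J′(w) = 9w² + 8w + 3
Step 1: J′(4) = 179; w₁ = 4 − 0.1·179 = -13.9
Step 2: J′(-13.9) = 1630.69; w₂ = -13.9 − 0.1·1630.69 = -176.969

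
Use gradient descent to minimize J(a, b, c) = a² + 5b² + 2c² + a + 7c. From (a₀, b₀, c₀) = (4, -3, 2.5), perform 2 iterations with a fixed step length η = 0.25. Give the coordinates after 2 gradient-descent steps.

∇J = (2a + 1, 10b, 4c + 7)
(a₁, b₁, c₁) = (4, -3, 2.5) − 0.25·(9, -30, 17) = (1.75, 4.5, -1.75)
(a₂, b₂, c₂) = (1.75, 4.5, -1.75) − 0.25·(4.5, 45, 0) = (0.625, -6.75, -1.75)

(0.625, -6.75, -1.75)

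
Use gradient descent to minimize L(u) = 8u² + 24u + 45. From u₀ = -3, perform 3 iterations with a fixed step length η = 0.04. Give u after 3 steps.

-1.569984

L′(u) = 16u + 24
Step 1: L′(-3) = -24; u₁ = -3 − 0.04·(-24) = -2.04
Step 2: L′(-2.04) = -8.64; u₂ = -2.04 − 0.04·(-8.64) = -1.6944
Step 3: L′(-1.6944) = -3.1104; u₃ = -1.6944 − 0.04·(-3.1104) = -1.569984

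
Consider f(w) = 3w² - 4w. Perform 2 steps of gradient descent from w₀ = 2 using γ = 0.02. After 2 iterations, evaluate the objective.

1.86504192

f′(w) = 6w - 4
Step 1: f′(2) = 8; w₁ = 2 − 0.02·8 = 1.84
Step 2: f′(1.84) = 7.04; w₂ = 1.84 − 0.02·7.04 = 1.6992
f(1.6992) = 1.86504192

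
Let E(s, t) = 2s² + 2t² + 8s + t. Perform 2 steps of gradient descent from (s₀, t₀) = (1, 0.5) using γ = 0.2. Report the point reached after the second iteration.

(-1.88, -0.22)

∇E = (4s + 8, 4t + 1)
(s₁, t₁) = (1, 0.5) − 0.2·(12, 3) = (-1.4, -0.1)
(s₂, t₂) = (-1.4, -0.1) − 0.2·(2.4, 0.6) = (-1.88, -0.22)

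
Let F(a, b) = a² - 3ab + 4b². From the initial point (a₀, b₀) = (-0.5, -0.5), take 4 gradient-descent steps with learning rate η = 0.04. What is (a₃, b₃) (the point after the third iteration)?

∇F = (2a - 3b, -3a + 8b)
Step 1: at (-0.5, -0.5), ∇F = (0.5, -2.5) → (-0.5, -0.5) − 0.04·(0.5, -2.5) = (-0.52, -0.4)
Step 2: at (-0.52, -0.4), ∇F = (0.16, -1.64) → (-0.52, -0.4) − 0.04·(0.16, -1.64) = (-0.5264, -0.3344)
Step 3: at (-0.5264, -0.3344), ∇F = (-0.0496, -1.096) → (-0.5264, -0.3344) − 0.04·(-0.0496, -1.096) = (-0.524416, -0.29056)

(-0.524416, -0.29056)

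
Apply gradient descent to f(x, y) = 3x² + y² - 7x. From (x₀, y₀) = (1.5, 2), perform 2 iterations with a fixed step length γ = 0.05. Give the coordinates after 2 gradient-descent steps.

∇f = (6x - 7, 2y)
(x₁, y₁) = (1.5, 2) − 0.05·(2, 4) = (1.4, 1.8)
(x₂, y₂) = (1.4, 1.8) − 0.05·(1.4, 3.6) = (1.33, 1.62)

(1.33, 1.62)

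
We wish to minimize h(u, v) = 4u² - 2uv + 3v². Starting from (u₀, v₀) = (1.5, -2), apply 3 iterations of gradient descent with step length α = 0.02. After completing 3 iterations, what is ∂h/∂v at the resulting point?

-8.863168

∇h = (8u - 2v, -2u + 6v)
(u₁, v₁) = (1.5, -2) − 0.02·(16, -15) = (1.18, -1.7)
(u₂, v₂) = (1.18, -1.7) − 0.02·(12.84, -12.56) = (0.9232, -1.4488)
(u₃, v₃) = (0.9232, -1.4488) − 0.02·(10.2832, -10.5392) = (0.717536, -1.238016)
∂h/∂v at (0.717536, -1.238016) = -8.863168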